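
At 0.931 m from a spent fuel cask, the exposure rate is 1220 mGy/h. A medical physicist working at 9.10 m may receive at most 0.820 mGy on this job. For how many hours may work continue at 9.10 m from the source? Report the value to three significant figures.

Intensity scales as (d₁/d₂)², so rate at 9.10 m:
(0.931/9.10)² = 0.01047, so 1220 × 0.01047 = 12.77 mGy/h.
Stay time = 0.820 mGy ÷ 12.77 mGy/h = 0.06421 h.

0.0642 h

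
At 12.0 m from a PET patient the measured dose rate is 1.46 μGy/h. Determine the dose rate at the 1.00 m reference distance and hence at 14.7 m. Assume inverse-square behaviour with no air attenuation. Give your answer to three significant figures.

Since intensity falls as 1/r²,
At 1.00 m: 1.46 × (12.0/1.00)² = 1.46 × 144.0 = 210.2 μGy/h
At 14.7 m: 210.2 × (1.00/14.7)² = 210.2 × 0.004628 = 0.9728 μGy/h.

210 μGy/h; 0.973 μGy/h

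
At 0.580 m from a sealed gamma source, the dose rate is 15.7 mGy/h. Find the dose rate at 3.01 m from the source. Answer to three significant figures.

Applying the 1/r² law, the rate at 3.01 m is
15.7 × (0.580/3.01)² = 15.7 × 0.03713 = 0.5829 mGy/h.

0.583 mGy/h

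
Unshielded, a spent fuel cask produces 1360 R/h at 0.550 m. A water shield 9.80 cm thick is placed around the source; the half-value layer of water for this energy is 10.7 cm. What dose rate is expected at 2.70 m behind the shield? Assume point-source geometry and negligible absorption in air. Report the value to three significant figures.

Distance alone: 1360 × (0.550/2.70)² = 1360 × 0.04150 = 56.44 R/h.
Shield: 9.80/10.7 = 0.9159 half-value layers → attenuation 2^(−0.9159) = 0.5300.
Combined: 56.44 × 0.5300 = 29.91 R/h.

29.9 R/h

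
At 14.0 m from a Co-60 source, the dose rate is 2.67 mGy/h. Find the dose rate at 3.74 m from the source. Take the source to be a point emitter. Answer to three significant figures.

Using I₁d₁² = I₂d₂², the rate at 3.74 m is
(14.0/3.74)² = 14.01, so 2.67 × 14.01 = 37.41 mGy/h.

37.4 mGy/h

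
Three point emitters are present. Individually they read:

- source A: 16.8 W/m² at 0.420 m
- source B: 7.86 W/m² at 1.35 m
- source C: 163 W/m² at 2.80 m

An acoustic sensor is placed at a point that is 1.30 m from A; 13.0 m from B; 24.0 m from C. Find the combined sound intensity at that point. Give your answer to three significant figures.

4.06 W/m²

Each source contributes Iᵢ·(dᵢ/rᵢ)²; contributions add.
A: 16.8 × (0.420/1.30)² = 1.754 W/m²
B: 7.86 × (1.35/13.0)² = 0.08476 W/m²
C: 163 × (2.80/24.0)² = 2.219 W/m²
Total = 1.754 + 0.08476 + 2.219 = 4.058 W/m².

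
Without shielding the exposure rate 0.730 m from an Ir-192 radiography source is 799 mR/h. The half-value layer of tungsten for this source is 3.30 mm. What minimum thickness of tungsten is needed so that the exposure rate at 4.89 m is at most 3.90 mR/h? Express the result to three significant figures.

7.23 mm

At 4.89 m, distance alone gives (0.730/4.89)² = 0.02229, so 799 × 0.02229 = 17.81 mR/h.
Further attenuation needed: 17.81/3.90 = 4.567.
n = log₂(4.567) = 2.191 half-value layers.
Thickness = 2.191 × 3.30 mm = 7.230 mm.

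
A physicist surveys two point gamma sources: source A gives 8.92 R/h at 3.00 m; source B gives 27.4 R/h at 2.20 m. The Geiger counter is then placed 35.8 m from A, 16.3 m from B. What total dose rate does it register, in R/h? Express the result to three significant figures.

0.562 R/h

By superposition, sum each source's inverse-square contribution:
A: 8.92 × (3.00/35.8)² = 0.06264 R/h
B: 27.4 × (2.20/16.3)² = 0.4991 R/h
Total = 0.06264 + 0.4991 = 0.5617 R/h.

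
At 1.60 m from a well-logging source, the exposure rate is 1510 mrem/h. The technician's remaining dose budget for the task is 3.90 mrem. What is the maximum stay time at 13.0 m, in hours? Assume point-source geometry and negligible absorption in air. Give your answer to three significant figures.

0.171 h

By the inverse-square law, rate at 13.0 m:
1510 × (1.60/13.0)² = 1510 × 0.01515 = 22.88 mrem/h.
Stay time = 3.90 mrem ÷ 22.88 mrem/h = 0.1705 h.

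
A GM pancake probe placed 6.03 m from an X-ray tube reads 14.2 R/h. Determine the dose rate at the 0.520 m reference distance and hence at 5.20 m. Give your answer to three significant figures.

Applying the 1/r² law,
At 0.520 m: (6.03/0.520)² = 134.5, so 14.2 × 134.5 = 1910 R/h
At 5.20 m: 1910 × (0.520/5.20)² = 1910 × 0.01000 = 19.10 R/h.

1910 R/h; 19.1 R/h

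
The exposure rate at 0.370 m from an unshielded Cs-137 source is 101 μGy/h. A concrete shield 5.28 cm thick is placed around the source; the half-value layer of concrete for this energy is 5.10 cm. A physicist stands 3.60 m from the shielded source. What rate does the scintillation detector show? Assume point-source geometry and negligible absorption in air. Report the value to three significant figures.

0.521 μGy/h

Distance alone: (0.370/3.60)² = 0.01056, so 101 × 0.01056 = 1.067 μGy/h.
Shield: 5.28/5.10 = 1.035 half-value layers → attenuation 2^(−1.035) = 0.4880.
Combined: 1.067 × 0.4880 = 0.5207 μGy/h.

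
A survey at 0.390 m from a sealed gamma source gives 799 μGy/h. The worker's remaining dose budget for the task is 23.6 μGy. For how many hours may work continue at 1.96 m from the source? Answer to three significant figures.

0.746 h

Intensity scales as (d₁/d₂)², so rate at 1.96 m:
799 × (0.390/1.96)² = 799 × 0.03959 = 31.63 μGy/h.
Stay time = 23.6 μGy ÷ 31.63 μGy/h = 0.7461 h.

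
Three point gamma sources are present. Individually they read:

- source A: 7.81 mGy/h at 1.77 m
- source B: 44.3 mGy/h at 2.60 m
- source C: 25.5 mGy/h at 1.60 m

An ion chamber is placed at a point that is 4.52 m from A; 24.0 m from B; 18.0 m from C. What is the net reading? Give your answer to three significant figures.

Each source contributes Iᵢ·(dᵢ/rᵢ)²; contributions add.
A: 7.81 × (1.77/4.52)² = 1.198 mGy/h
B: 44.3 × (2.60/24.0)² = 0.5199 mGy/h
C: 25.5 × (1.60/18.0)² = 0.2015 mGy/h
Total = 1.198 + 0.5199 + 0.2015 = 1.919 mGy/h.

1.92 mGy/h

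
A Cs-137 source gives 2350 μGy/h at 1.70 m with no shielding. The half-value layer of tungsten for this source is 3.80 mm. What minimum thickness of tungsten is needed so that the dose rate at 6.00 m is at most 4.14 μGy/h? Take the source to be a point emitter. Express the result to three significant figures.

20.9 mm

At 6.00 m, distance alone gives 2350 × (1.70/6.00)² = 2350 × 0.08028 = 188.7 μGy/h.
Further attenuation needed: 188.7/4.14 = 45.58.
n = log₂(45.58) = 5.510 half-value layers.
Thickness = 5.510 × 3.80 mm = 20.94 mm.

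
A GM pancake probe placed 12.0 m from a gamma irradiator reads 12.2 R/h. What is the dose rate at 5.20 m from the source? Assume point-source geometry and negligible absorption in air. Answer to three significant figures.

Intensity scales as (d₁/d₂)², so scaling from 12.0 m to 5.20 m:
(12.0/5.20)² = 5.325, so 12.2 × 5.325 = 64.97 R/h.

65.0 R/h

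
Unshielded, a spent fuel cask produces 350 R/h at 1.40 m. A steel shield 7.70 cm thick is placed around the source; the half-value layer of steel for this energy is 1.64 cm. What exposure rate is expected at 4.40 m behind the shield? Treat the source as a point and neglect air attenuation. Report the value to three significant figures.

1.37 R/h

Distance alone: 350 × (1.40/4.40)² = 350 × 0.1012 = 35.42 R/h.
Shield: 7.70/1.64 = 4.695 half-value layers → attenuation 2^(−4.695) = 0.03861.
Combined: 35.42 × 0.03861 = 1.368 R/h.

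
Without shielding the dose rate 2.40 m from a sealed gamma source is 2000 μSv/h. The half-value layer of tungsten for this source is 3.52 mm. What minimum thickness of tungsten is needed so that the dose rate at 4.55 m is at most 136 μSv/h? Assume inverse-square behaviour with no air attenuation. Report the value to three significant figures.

7.15 mm

At 4.55 m, distance alone gives (2.40/4.55)² = 0.2782, so 2000 × 0.2782 = 556.4 μSv/h.
Further attenuation needed: 556.4/136 = 4.091.
n = log₂(4.091) = 2.032 half-value layers.
Thickness = 2.032 × 3.52 mm = 7.153 mm.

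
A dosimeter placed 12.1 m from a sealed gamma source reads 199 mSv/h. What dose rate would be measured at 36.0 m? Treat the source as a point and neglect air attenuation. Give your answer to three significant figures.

22.5 mSv/h

Since intensity falls as 1/r², scaling from 12.1 m to 36.0 m:
(12.1/36.0)² = 0.1130, so 199 × 0.1130 = 22.49 mSv/h.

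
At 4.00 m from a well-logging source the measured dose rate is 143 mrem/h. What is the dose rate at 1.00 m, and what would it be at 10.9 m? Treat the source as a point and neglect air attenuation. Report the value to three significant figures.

2290 mrem/h; 19.3 mrem/h

Intensity scales as (d₁/d₂)², so
At 1.00 m: 143 × (4.00/1.00)² = 143 × 16.00 = 2288 mrem/h
At 10.9 m: (1.00/10.9)² = 0.008417, so 2288 × 0.008417 = 19.26 mrem/h.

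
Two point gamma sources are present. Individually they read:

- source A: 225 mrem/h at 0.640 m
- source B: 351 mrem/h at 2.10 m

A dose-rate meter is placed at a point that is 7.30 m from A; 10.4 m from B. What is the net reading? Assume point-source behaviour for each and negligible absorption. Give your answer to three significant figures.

16.0 mrem/h

Each source contributes Iᵢ·(dᵢ/rᵢ)²; contributions add.
A: 225 × (0.640/7.30)² = 1.729 mrem/h
B: 351 × (2.10/10.4)² = 14.31 mrem/h
Total = 1.729 + 14.31 = 16.04 mrem/h.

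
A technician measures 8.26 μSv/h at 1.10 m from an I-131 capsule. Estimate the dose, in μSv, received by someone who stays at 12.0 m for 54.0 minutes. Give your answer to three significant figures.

0.0625 μSv

Using I₁d₁² = I₂d₂², rate at 12.0 m:
(1.10/12.0)² = 0.008403, so 8.26 × 0.008403 = 0.06941 μSv/h.
Dose = rate × time = 0.06941 μSv/h × 0.9000 h = 0.06247 μSv.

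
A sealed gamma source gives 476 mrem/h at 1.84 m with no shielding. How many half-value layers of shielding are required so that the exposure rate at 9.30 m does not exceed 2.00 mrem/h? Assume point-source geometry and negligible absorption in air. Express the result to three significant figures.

3.22 half-value layers

At 9.30 m, distance alone gives (1.84/9.30)² = 0.03914, so 476 × 0.03914 = 18.63 mrem/h.
Further attenuation needed: 18.63/2.00 = 9.315.
n = log₂(9.315) = 3.220 half-value layers.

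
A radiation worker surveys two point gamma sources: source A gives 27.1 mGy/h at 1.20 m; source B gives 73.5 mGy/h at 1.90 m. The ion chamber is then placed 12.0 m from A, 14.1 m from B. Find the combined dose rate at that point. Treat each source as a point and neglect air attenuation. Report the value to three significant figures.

1.61 mGy/h

By superposition, sum each source's inverse-square contribution:
A: 27.1 × (1.20/12.0)² = 0.2710 mGy/h
B: 73.5 × (1.90/14.1)² = 1.335 mGy/h
Total = 0.2710 + 1.335 = 1.606 mGy/h.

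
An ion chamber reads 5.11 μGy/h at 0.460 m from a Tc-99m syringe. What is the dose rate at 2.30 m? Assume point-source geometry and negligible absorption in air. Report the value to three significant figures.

Applying the 1/r² law, the rate at 2.30 m is
5.11 × (0.460/2.30)² = 5.11 × 0.04000 = 0.2044 μGy/h.

0.204 μGy/h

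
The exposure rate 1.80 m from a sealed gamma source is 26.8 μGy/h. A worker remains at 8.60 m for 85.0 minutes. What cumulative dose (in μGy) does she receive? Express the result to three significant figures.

1.66 μGy

Intensity scales as (d₁/d₂)², so rate at 8.60 m:
(1.80/8.60)² = 0.04381, so 26.8 × 0.04381 = 1.174 μGy/h.
Dose = rate × time = 1.174 μGy/h × 1.417 h = 1.664 μGy.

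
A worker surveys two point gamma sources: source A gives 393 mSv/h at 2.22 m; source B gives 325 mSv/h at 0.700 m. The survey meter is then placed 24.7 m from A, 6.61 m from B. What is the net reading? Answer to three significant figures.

Each source contributes Iᵢ·(dᵢ/rᵢ)²; contributions add.
A: 393 × (2.22/24.7)² = 3.175 mSv/h
B: 325 × (0.700/6.61)² = 3.645 mSv/h
Total = 3.175 + 3.645 = 6.820 mSv/h.

6.82 mSv/h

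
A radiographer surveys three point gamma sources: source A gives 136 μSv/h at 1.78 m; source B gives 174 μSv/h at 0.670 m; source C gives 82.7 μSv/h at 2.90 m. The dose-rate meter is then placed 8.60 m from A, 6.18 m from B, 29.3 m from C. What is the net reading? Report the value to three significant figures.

Each source contributes Iᵢ·(dᵢ/rᵢ)²; contributions add.
A: 136 × (1.78/8.60)² = 5.826 μSv/h
B: 174 × (0.670/6.18)² = 2.045 μSv/h
C: 82.7 × (2.90/29.3)² = 0.8102 μSv/h
Total = 5.826 + 2.045 + 0.8102 = 8.681 μSv/h.

8.68 μSv/h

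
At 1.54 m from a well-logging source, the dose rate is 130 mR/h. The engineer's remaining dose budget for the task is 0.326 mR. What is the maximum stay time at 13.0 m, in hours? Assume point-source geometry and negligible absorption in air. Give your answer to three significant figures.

Using I₁d₁² = I₂d₂², rate at 13.0 m:
130 × (1.54/13.0)² = 130 × 0.01403 = 1.824 mR/h.
Stay time = 0.326 mR ÷ 1.824 mR/h = 0.1787 h.

0.179 h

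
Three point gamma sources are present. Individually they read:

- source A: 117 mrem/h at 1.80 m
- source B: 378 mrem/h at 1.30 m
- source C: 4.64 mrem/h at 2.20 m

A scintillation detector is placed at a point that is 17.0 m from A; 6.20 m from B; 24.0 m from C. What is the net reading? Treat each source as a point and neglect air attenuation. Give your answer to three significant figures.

By superposition, sum each source's inverse-square contribution:
A: 117 × (1.80/17.0)² = 1.312 mrem/h
B: 378 × (1.30/6.20)² = 16.62 mrem/h
C: 4.64 × (2.20/24.0)² = 0.03899 mrem/h
Total = 1.312 + 16.62 + 0.03899 = 17.97 mrem/h.

18.0 mrem/h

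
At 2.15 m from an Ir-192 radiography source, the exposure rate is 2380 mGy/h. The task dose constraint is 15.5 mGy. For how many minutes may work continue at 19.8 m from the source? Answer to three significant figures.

Since intensity falls as 1/r², rate at 19.8 m:
(2.15/19.8)² = 0.01179, so 2380 × 0.01179 = 28.06 mGy/h.
Stay time = 15.5 mGy ÷ 28.06 mGy/h = 0.5524 h = 33.14 min.

33.1 min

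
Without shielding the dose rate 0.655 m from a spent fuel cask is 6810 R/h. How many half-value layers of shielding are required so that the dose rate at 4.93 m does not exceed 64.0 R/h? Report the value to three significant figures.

At 4.93 m, distance alone gives 6810 × (0.655/4.93)² = 6810 × 0.01765 = 120.2 R/h.
Further attenuation needed: 120.2/64.0 = 1.878.
n = log₂(1.878) = 0.9092 half-value layers.

0.909 half-value layers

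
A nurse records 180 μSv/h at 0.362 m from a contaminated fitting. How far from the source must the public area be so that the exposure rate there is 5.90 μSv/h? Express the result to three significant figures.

Using I₁d₁² = I₂d₂², d₂ = d₁·√(I₁/I₂).
I₁/I₂ = 180/5.90 = 30.51, so d₂ = 0.362 × √30.51 = 2.000 m.

2.00 m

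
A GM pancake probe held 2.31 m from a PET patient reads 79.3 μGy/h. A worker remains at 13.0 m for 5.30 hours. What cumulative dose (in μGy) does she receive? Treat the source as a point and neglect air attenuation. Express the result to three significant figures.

13.3 μGy

Using I₁d₁² = I₂d₂², rate at 13.0 m:
79.3 × (2.31/13.0)² = 79.3 × 0.03157 = 2.504 μGy/h.
Dose = rate × time = 2.504 μGy/h × 5.300 h = 13.27 μGy.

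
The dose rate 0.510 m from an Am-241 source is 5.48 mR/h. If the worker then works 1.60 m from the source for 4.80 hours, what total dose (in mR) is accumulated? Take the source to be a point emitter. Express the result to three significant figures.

Since intensity falls as 1/r², rate at 1.60 m:
(0.510/1.60)² = 0.1016, so 5.48 × 0.1016 = 0.5568 mR/h.
Dose = rate × time = 0.5568 mR/h × 4.800 h = 2.673 mR.

2.67 mR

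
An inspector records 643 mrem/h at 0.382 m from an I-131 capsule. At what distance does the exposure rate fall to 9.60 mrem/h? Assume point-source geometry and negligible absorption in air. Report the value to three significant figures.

3.13 m

Using I₁d₁² = I₂d₂², d₂ = d₁·√(I₁/I₂).
I₁/I₂ = 643/9.60 = 66.98, so d₂ = 0.382 × √66.98 = 3.126 m.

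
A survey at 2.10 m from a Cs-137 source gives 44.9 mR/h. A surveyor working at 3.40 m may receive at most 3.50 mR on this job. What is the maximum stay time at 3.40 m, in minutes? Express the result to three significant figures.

12.3 min

Using I₁d₁² = I₂d₂², rate at 3.40 m:
(2.10/3.40)² = 0.3815, so 44.9 × 0.3815 = 17.13 mR/h.
Stay time = 3.50 mR ÷ 17.13 mR/h = 0.2043 h = 12.26 min.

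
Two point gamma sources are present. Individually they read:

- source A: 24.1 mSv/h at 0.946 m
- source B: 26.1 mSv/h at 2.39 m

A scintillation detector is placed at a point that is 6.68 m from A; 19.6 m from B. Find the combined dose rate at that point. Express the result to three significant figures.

By superposition, sum each source's inverse-square contribution:
A: 24.1 × (0.946/6.68)² = 0.4833 mSv/h
B: 26.1 × (2.39/19.6)² = 0.3881 mSv/h
Total = 0.4833 + 0.3881 = 0.8714 mSv/h.

0.871 mSv/h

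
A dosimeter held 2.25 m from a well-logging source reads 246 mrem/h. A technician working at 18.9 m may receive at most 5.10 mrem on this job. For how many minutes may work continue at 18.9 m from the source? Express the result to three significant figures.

Using I₁d₁² = I₂d₂², rate at 18.9 m:
246 × (2.25/18.9)² = 246 × 0.01417 = 3.486 mrem/h.
Stay time = 5.10 mrem ÷ 3.486 mrem/h = 1.463 h = 87.78 min.

87.8 min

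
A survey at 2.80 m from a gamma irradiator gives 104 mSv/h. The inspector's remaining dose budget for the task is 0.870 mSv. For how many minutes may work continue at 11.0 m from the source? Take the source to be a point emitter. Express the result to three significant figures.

Since intensity falls as 1/r², rate at 11.0 m:
(2.80/11.0)² = 0.06479, so 104 × 0.06479 = 6.738 mSv/h.
Stay time = 0.870 mSv ÷ 6.738 mSv/h = 0.1291 h = 7.746 min.

7.75 min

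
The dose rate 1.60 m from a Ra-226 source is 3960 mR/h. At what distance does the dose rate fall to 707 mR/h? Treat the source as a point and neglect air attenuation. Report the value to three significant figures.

Using I₁d₁² = I₂d₂², d₂ = d₁·√(I₁/I₂).
I₁/I₂ = 3960/707 = 5.601, so d₂ = 1.60 × √5.601 = 3.787 m.

3.79 m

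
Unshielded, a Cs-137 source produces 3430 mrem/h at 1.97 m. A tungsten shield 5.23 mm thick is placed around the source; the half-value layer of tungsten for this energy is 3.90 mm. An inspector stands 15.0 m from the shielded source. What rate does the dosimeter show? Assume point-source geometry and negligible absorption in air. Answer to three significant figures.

23.4 mrem/h

Distance alone: (1.97/15.0)² = 0.01725, so 3430 × 0.01725 = 59.17 mrem/h.
Shield: 5.23/3.90 = 1.341 half-value layers → attenuation 2^(−1.341) = 0.3947.
Combined: 59.17 × 0.3947 = 23.35 mrem/h.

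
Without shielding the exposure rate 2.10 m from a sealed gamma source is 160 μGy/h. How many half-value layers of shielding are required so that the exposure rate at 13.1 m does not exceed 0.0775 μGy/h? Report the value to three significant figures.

At 13.1 m, distance alone gives (2.10/13.1)² = 0.02570, so 160 × 0.02570 = 4.112 μGy/h.
Further attenuation needed: 4.112/0.0775 = 53.06.
n = log₂(53.06) = 5.730 half-value layers.

5.73 half-value layers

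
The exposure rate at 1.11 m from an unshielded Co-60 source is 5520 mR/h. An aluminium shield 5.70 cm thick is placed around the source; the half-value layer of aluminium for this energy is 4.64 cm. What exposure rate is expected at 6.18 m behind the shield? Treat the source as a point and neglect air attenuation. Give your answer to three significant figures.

Distance alone: (1.11/6.18)² = 0.03226, so 5520 × 0.03226 = 178.1 mR/h.
Shield: 5.70/4.64 = 1.228 half-value layers → attenuation 2^(−1.228) = 0.4269.
Combined: 178.1 × 0.4269 = 76.03 mR/h.

76.0 mR/h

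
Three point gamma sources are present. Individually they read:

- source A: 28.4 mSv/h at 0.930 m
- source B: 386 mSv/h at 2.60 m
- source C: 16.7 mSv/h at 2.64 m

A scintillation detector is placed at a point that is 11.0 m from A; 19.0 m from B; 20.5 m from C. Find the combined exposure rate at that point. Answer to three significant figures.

By superposition, sum each source's inverse-square contribution:
A: 28.4 × (0.930/11.0)² = 0.2030 mSv/h
B: 386 × (2.60/19.0)² = 7.228 mSv/h
C: 16.7 × (2.64/20.5)² = 0.2770 mSv/h
Total = 0.2030 + 7.228 + 0.2770 = 7.708 mSv/h.

7.71 mSv/h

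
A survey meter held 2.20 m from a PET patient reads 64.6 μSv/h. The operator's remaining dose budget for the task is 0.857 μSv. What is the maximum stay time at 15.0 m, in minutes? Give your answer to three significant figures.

By the inverse-square law, rate at 15.0 m:
(2.20/15.0)² = 0.02151, so 64.6 × 0.02151 = 1.390 μSv/h.
Stay time = 0.857 μSv ÷ 1.390 μSv/h = 0.6165 h = 36.99 min.

37.0 min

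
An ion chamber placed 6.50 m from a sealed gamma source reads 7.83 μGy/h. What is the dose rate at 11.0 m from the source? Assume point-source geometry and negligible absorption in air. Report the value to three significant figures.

Intensity scales as (d₁/d₂)², so scaling from 6.50 m to 11.0 m:
(6.50/11.0)² = 0.3492, so 7.83 × 0.3492 = 2.734 μGy/h.

2.73 μGy/h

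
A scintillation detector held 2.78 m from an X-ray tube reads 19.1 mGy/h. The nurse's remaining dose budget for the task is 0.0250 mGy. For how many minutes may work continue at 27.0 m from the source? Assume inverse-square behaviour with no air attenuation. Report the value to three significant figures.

Applying the 1/r² law, rate at 27.0 m:
(2.78/27.0)² = 0.01060, so 19.1 × 0.01060 = 0.2025 mGy/h.
Stay time = 0.0250 mGy ÷ 0.2025 mGy/h = 0.1235 h = 7.410 min.

7.41 min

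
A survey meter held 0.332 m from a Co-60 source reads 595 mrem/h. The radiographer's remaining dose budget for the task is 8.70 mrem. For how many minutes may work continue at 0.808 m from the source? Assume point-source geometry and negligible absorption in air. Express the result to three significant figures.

5.20 min

Since intensity falls as 1/r², rate at 0.808 m:
595 × (0.332/0.808)² = 595 × 0.1688 = 100.4 mrem/h.
Stay time = 8.70 mrem ÷ 100.4 mrem/h = 0.08665 h = 5.199 min.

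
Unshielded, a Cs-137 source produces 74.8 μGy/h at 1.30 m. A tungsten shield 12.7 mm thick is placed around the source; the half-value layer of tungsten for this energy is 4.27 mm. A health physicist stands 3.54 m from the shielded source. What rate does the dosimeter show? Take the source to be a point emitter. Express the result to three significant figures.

Distance alone: (1.30/3.54)² = 0.1349, so 74.8 × 0.1349 = 10.09 μGy/h.
Shield: 12.7/4.27 = 2.974 half-value layers → attenuation 2^(−2.974) = 0.1273.
Combined: 10.09 × 0.1273 = 1.284 μGy/h.

1.28 μGy/h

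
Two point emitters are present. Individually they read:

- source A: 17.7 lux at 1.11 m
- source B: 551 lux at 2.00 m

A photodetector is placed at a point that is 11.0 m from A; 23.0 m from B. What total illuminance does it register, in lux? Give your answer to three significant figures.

By superposition, sum each source's inverse-square contribution:
A: 17.7 × (1.11/11.0)² = 0.1802 lux
B: 551 × (2.00/23.0)² = 4.166 lux
Total = 0.1802 + 4.166 = 4.346 lux.

4.35 lux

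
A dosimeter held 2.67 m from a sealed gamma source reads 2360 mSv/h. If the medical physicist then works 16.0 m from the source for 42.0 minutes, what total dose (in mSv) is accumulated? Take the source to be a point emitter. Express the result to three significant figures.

Intensity scales as (d₁/d₂)², so rate at 16.0 m:
2360 × (2.67/16.0)² = 2360 × 0.02785 = 65.73 mSv/h.
Dose = rate × time = 65.73 mSv/h × 0.7000 h = 46.01 mSv.

46.0 mSv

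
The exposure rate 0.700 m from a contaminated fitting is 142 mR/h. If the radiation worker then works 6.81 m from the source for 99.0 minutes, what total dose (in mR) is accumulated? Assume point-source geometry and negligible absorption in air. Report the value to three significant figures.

2.48 mR

Using I₁d₁² = I₂d₂², rate at 6.81 m:
142 × (0.700/6.81)² = 142 × 0.01057 = 1.501 mR/h.
Dose = rate × time = 1.501 mR/h × 1.650 h = 2.477 mR.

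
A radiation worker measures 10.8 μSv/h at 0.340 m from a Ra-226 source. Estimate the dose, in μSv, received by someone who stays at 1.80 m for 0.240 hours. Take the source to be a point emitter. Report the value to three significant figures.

Applying the 1/r² law, rate at 1.80 m:
10.8 × (0.340/1.80)² = 10.8 × 0.03568 = 0.3853 μSv/h.
Dose = rate × time = 0.3853 μSv/h × 0.2400 h = 0.09247 μSv.

0.0925 μSv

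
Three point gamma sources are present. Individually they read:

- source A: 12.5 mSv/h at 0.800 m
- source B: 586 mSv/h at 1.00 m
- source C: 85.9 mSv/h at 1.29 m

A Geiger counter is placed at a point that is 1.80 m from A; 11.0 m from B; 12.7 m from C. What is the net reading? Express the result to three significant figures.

By superposition, sum each source's inverse-square contribution:
A: 12.5 × (0.800/1.80)² = 2.469 mSv/h
B: 586 × (1.00/11.0)² = 4.843 mSv/h
C: 85.9 × (1.29/12.7)² = 0.8863 mSv/h
Total = 2.469 + 4.843 + 0.8863 = 8.198 mSv/h.

8.20 mSv/h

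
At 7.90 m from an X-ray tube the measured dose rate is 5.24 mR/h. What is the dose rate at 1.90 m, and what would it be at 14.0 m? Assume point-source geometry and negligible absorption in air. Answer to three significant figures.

Since intensity falls as 1/r²,
At 1.90 m: 5.24 × (7.90/1.90)² = 5.24 × 17.29 = 90.60 mR/h
At 14.0 m: (1.90/14.0)² = 0.01842, so 90.60 × 0.01842 = 1.669 mR/h.

90.6 mR/h; 1.67 mR/h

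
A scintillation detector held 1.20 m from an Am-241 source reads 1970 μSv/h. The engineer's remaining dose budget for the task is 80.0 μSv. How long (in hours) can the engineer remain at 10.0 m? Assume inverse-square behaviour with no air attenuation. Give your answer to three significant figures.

2.82 h

Since intensity falls as 1/r², rate at 10.0 m:
1970 × (1.20/10.0)² = 1970 × 0.01440 = 28.37 μSv/h.
Stay time = 80.0 μSv ÷ 28.37 μSv/h = 2.820 h.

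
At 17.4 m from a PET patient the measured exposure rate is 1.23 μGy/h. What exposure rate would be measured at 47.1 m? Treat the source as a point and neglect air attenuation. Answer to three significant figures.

By the inverse-square law, scaling from 17.4 m to 47.1 m:
1.23 × (17.4/47.1)² = 1.23 × 0.1365 = 0.1679 μGy/h.

0.168 μGy/h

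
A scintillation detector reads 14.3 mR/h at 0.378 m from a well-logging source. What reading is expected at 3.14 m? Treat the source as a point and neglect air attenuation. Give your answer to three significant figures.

0.207 mR/h

Intensity scales as (d₁/d₂)², so the rate at 3.14 m is
(0.378/3.14)² = 0.01449, so 14.3 × 0.01449 = 0.2072 mR/h.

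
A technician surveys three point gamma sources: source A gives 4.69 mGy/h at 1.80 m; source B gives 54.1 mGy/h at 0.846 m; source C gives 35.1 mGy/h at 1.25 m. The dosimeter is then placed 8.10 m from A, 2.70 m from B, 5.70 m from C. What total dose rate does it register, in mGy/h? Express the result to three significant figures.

Each source contributes Iᵢ·(dᵢ/rᵢ)²; contributions add.
A: 4.69 × (1.80/8.10)² = 0.2316 mGy/h
B: 54.1 × (0.846/2.70)² = 5.311 mGy/h
C: 35.1 × (1.25/5.70)² = 1.688 mGy/h
Total = 0.2316 + 5.311 + 1.688 = 7.231 mGy/h.

7.23 mGy/h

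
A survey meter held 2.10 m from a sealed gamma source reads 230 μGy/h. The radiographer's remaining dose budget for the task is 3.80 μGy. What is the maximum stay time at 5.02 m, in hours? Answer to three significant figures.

By the inverse-square law, rate at 5.02 m:
230 × (2.10/5.02)² = 230 × 0.1750 = 40.25 μGy/h.
Stay time = 3.80 μGy ÷ 40.25 μGy/h = 0.09441 h.

0.0944 h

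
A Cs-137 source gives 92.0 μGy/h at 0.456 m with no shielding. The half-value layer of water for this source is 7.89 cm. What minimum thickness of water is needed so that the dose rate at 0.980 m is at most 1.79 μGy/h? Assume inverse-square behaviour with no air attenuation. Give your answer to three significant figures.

At 0.980 m, distance alone gives (0.456/0.980)² = 0.2165, so 92.0 × 0.2165 = 19.92 μGy/h.
Further attenuation needed: 19.92/1.79 = 11.13.
n = log₂(11.13) = 3.476 half-value layers.
Thickness = 3.476 × 7.89 cm = 27.43 cm.

27.4 cm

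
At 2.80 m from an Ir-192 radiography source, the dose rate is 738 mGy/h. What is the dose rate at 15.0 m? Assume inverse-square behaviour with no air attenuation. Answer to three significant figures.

25.7 mGy/h

Since intensity falls as 1/r², the rate at 15.0 m is
(2.80/15.0)² = 0.03484, so 738 × 0.03484 = 25.71 mGy/h.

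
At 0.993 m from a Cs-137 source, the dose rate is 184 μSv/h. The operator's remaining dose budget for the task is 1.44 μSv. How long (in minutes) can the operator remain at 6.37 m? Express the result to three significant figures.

19.3 min

Using I₁d₁² = I₂d₂², rate at 6.37 m:
(0.993/6.37)² = 0.02430, so 184 × 0.02430 = 4.471 μSv/h.
Stay time = 1.44 μSv ÷ 4.471 μSv/h = 0.3221 h = 19.33 min.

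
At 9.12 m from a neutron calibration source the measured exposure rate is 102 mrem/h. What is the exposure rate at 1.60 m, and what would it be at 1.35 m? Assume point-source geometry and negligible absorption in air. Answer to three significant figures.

Intensity scales as (d₁/d₂)², so
At 1.60 m: (9.12/1.60)² = 32.49, so 102 × 32.49 = 3314 mrem/h
At 1.35 m: (1.60/1.35)² = 1.405, so 3314 × 1.405 = 4656 mrem/h.

3310 mrem/h; 4660 mrem/h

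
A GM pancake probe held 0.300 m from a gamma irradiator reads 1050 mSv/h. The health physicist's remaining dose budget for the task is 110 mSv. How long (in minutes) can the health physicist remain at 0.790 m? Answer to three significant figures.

43.6 min

Using I₁d₁² = I₂d₂², rate at 0.790 m:
(0.300/0.790)² = 0.1442, so 1050 × 0.1442 = 151.4 mSv/h.
Stay time = 110 mSv ÷ 151.4 mSv/h = 0.7266 h = 43.60 min.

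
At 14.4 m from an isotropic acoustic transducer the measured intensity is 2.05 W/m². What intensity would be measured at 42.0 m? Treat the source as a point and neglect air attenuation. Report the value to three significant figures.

0.241 W/m²

Intensity scales as (d₁/d₂)², so scaling from 14.4 m to 42.0 m:
(14.4/42.0)² = 0.1176, so 2.05 × 0.1176 = 0.2411 W/m².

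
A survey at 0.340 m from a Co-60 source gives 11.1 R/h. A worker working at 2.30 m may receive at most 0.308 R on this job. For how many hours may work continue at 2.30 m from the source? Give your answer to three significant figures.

1.27 h

Applying the 1/r² law, rate at 2.30 m:
(0.340/2.30)² = 0.02185, so 11.1 × 0.02185 = 0.2425 R/h.
Stay time = 0.308 R ÷ 0.2425 R/h = 1.270 h.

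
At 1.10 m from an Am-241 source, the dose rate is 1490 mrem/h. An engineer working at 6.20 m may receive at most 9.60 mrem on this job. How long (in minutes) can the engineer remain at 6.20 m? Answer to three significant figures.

By the inverse-square law, rate at 6.20 m:
1490 × (1.10/6.20)² = 1490 × 0.03148 = 46.91 mrem/h.
Stay time = 9.60 mrem ÷ 46.91 mrem/h = 0.2046 h = 12.28 min.

12.3 min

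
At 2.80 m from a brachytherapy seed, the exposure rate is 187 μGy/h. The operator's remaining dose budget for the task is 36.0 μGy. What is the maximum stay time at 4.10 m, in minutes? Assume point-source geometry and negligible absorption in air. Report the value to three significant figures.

Since intensity falls as 1/r², rate at 4.10 m:
(2.80/4.10)² = 0.4664, so 187 × 0.4664 = 87.22 μGy/h.
Stay time = 36.0 μGy ÷ 87.22 μGy/h = 0.4127 h = 24.76 min.

24.8 min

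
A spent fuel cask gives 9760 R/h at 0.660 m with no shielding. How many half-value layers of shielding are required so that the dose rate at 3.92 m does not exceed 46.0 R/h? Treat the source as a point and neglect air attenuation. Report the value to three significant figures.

At 3.92 m, distance alone gives 9760 × (0.660/3.92)² = 9760 × 0.02835 = 276.7 R/h.
Further attenuation needed: 276.7/46.0 = 6.015.
n = log₂(6.015) = 2.589 half-value layers.

2.59 half-value layers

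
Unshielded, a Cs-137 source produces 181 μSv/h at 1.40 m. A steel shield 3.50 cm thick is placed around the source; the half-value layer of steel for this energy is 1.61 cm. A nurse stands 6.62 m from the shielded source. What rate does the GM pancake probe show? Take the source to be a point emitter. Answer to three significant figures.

1.79 μSv/h

Distance alone: (1.40/6.62)² = 0.04472, so 181 × 0.04472 = 8.094 μSv/h.
Shield: 3.50/1.61 = 2.174 half-value layers → attenuation 2^(−2.174) = 0.2216.
Combined: 8.094 × 0.2216 = 1.794 μSv/h.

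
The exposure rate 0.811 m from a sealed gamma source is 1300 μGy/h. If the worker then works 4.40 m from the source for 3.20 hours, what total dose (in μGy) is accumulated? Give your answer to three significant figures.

141 μGy

Using I₁d₁² = I₂d₂², rate at 4.40 m:
1300 × (0.811/4.40)² = 1300 × 0.03397 = 44.16 μGy/h.
Dose = rate × time = 44.16 μGy/h × 3.200 h = 141.3 μGy.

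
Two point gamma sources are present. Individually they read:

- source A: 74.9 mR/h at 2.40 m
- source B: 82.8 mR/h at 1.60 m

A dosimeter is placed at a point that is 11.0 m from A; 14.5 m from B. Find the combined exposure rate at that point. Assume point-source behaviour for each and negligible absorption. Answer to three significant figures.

Each source contributes Iᵢ·(dᵢ/rᵢ)²; contributions add.
A: 74.9 × (2.40/11.0)² = 3.565 mR/h
B: 82.8 × (1.60/14.5)² = 1.008 mR/h
Total = 3.565 + 1.008 = 4.573 mR/h.

4.57 mR/h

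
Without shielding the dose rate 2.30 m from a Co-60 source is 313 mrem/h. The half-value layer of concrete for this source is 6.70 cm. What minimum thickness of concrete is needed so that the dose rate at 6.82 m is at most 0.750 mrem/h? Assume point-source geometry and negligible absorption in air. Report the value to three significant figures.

At 6.82 m, distance alone gives (2.30/6.82)² = 0.1137, so 313 × 0.1137 = 35.59 mrem/h.
Further attenuation needed: 35.59/0.750 = 47.45.
n = log₂(47.45) = 5.568 half-value layers.
Thickness = 5.568 × 6.70 cm = 37.31 cm.

37.3 cm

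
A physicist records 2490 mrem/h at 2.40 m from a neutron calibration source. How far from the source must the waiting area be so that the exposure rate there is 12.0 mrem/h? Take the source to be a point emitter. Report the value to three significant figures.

Applying the 1/r² law, d₂ = d₁·√(I₁/I₂).
I₁/I₂ = 2490/12.0 = 207.5, so d₂ = 2.40 × √207.5 = 34.57 m.

34.6 m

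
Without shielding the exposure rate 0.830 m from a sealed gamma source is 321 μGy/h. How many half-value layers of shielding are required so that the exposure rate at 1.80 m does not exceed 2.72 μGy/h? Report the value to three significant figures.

4.65 half-value layers

At 1.80 m, distance alone gives 321 × (0.830/1.80)² = 321 × 0.2126 = 68.24 μGy/h.
Further attenuation needed: 68.24/2.72 = 25.09.
n = log₂(25.09) = 4.649 half-value layers.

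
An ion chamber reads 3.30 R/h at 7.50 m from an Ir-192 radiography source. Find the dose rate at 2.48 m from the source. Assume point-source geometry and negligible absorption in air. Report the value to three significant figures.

30.2 R/h

By the inverse-square law, the rate at 2.48 m is
(7.50/2.48)² = 9.146, so 3.30 × 9.146 = 30.18 R/h.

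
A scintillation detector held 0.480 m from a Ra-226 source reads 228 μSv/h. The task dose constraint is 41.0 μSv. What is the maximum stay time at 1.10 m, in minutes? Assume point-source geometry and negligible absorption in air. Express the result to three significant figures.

56.7 min

Using I₁d₁² = I₂d₂², rate at 1.10 m:
(0.480/1.10)² = 0.1904, so 228 × 0.1904 = 43.41 μSv/h.
Stay time = 41.0 μSv ÷ 43.41 μSv/h = 0.9445 h = 56.67 min.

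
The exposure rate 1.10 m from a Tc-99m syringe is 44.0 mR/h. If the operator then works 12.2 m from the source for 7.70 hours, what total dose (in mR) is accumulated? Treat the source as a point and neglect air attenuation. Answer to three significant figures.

2.75 mR

Since intensity falls as 1/r², rate at 12.2 m:
44.0 × (1.10/12.2)² = 44.0 × 0.008130 = 0.3577 mR/h.
Dose = rate × time = 0.3577 mR/h × 7.700 h = 2.754 mR.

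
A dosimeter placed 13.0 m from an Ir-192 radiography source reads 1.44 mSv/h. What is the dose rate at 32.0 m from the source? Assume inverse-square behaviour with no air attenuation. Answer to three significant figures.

Applying the 1/r² law, scaling from 13.0 m to 32.0 m:
(13.0/32.0)² = 0.1650, so 1.44 × 0.1650 = 0.2376 mSv/h.

0.238 mSv/h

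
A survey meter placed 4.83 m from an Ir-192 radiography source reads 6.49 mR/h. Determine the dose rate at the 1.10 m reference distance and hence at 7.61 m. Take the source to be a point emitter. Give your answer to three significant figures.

125 mR/h; 2.61 mR/h

By the inverse-square law,
At 1.10 m: (4.83/1.10)² = 19.28, so 6.49 × 19.28 = 125.1 mR/h
At 7.61 m: 125.1 × (1.10/7.61)² = 125.1 × 0.02089 = 2.613 mR/h.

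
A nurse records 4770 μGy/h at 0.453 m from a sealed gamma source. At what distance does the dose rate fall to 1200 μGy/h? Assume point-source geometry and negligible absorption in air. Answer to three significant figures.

0.903 m

Using I₁d₁² = I₂d₂², d₂ = d₁·√(I₁/I₂).
I₁/I₂ = 4770/1200 = 3.975, so d₂ = 0.453 × √3.975 = 0.9032 m.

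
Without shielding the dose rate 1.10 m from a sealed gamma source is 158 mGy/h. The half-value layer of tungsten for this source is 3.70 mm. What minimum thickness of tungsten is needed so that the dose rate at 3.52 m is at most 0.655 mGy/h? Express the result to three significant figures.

16.9 mm

At 3.52 m, distance alone gives 158 × (1.10/3.52)² = 158 × 0.09766 = 15.43 mGy/h.
Further attenuation needed: 15.43/0.655 = 23.56.
n = log₂(23.56) = 4.558 half-value layers.
Thickness = 4.558 × 3.70 mm = 16.86 mm.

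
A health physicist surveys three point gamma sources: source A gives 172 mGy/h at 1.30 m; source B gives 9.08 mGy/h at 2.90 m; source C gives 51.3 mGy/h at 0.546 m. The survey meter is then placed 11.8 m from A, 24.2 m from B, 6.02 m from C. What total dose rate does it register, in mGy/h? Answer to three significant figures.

Each source contributes Iᵢ·(dᵢ/rᵢ)²; contributions add.
A: 172 × (1.30/11.8)² = 2.088 mGy/h
B: 9.08 × (2.90/24.2)² = 0.1304 mGy/h
C: 51.3 × (0.546/6.02)² = 0.4220 mGy/h
Total = 2.088 + 0.1304 + 0.4220 = 2.640 mGy/h.

2.64 mGy/h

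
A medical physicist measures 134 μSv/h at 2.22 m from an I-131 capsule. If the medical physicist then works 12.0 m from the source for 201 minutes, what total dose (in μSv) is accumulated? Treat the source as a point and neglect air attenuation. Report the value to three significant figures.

15.4 μSv

Using I₁d₁² = I₂d₂², rate at 12.0 m:
134 × (2.22/12.0)² = 134 × 0.03423 = 4.587 μSv/h.
Dose = rate × time = 4.587 μSv/h × 3.350 h = 15.37 μSv.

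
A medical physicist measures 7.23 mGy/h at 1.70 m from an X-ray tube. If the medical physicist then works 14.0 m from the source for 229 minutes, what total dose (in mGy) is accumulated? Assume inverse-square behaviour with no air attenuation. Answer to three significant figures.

Using I₁d₁² = I₂d₂², rate at 14.0 m:
(1.70/14.0)² = 0.01474, so 7.23 × 0.01474 = 0.1066 mGy/h.
Dose = rate × time = 0.1066 mGy/h × 3.817 h = 0.4069 mGy.

0.407 mGy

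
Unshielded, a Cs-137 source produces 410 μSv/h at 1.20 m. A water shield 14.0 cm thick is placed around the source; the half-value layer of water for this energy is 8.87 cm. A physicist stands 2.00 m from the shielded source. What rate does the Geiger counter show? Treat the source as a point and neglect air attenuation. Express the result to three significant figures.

49.4 μSv/h

Distance alone: (1.20/2.00)² = 0.3600, so 410 × 0.3600 = 147.6 μSv/h.
Shield: 14.0/8.87 = 1.578 half-value layers → attenuation 2^(−1.578) = 0.3349.
Combined: 147.6 × 0.3349 = 49.43 μSv/h.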